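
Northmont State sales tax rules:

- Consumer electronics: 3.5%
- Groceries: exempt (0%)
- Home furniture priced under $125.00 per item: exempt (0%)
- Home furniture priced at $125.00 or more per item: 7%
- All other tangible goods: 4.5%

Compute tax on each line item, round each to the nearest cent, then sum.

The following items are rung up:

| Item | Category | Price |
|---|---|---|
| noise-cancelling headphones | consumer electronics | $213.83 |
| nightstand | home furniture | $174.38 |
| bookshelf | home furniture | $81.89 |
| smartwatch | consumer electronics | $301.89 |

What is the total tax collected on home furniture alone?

$12.21

Nightstand $174.38: home furniture, $125.00 or more → 7% → $12.21
Bookshelf $81.89: home furniture, under $125.00 → 0% → $0.00
Tax on home furniture = $12.21 + $0.00 = $12.21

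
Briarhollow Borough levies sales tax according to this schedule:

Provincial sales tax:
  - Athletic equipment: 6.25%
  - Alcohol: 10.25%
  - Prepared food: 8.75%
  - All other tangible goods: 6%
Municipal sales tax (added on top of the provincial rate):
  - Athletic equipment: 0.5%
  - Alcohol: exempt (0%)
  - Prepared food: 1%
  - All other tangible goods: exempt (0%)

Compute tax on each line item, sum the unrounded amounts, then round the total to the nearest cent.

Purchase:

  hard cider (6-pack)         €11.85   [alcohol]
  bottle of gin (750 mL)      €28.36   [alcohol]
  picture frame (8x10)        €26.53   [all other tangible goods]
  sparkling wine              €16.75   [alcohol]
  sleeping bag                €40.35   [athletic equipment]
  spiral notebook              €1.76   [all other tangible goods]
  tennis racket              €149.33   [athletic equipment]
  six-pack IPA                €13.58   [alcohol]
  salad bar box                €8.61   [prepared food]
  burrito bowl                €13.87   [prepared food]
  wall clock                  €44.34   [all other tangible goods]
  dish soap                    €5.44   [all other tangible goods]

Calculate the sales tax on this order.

€26.91

Hard cider (6-pack) €11.85: alcohol → 10.25% + 0% municipal = 10.25% → €1.214625
Bottle of gin (750 mL) €28.36: alcohol → 10.25% + 0% municipal = 10.25% → €2.9069
Picture frame (8x10) €26.53: all other tangible goods → 6% + 0% municipal = 6% → €1.5918
Sparkling wine €16.75: alcohol → 10.25% + 0% municipal = 10.25% → €1.716875
Sleeping bag €40.35: athletic equipment → 6.25% + 0.5% municipal = 6.75% → €2.723625
Spiral notebook €1.76: all other tangible goods → 6% + 0% municipal = 6% → €0.1056
Tennis racket €149.33: athletic equipment → 6.25% + 0.5% municipal = 6.75% → €10.079775
Six-pack IPA €13.58: alcohol → 10.25% + 0% municipal = 10.25% → €1.39195
Salad bar box €8.61: prepared food → 8.75% + 1% municipal = 9.75% → €0.839475
Burrito bowl €13.87: prepared food → 8.75% + 1% municipal = 9.75% → €1.352325
Wall clock €44.34: all other tangible goods → 6% + 0% municipal = 6% → €2.6604
Dish soap €5.44: all other tangible goods → 6% + 0% municipal = 6% → €0.3264
Unrounded tax sum = €26.90975 → €26.91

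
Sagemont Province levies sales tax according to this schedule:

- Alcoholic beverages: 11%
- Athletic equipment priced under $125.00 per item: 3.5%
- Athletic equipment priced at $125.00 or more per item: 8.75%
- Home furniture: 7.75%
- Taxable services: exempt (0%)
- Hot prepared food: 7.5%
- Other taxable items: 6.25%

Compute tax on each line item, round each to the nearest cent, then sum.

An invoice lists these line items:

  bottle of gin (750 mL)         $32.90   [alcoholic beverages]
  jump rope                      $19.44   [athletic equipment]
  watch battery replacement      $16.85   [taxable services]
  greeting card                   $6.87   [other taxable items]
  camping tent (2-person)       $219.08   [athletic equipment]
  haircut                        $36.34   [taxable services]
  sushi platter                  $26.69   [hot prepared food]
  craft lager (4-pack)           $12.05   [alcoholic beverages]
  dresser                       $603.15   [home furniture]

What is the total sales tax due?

Bottle of gin (750 mL) $32.90: alcoholic beverages → 11% → $3.62
Jump rope $19.44: athletic equipment, under $125.00 → 3.5% → $0.68
Watch battery replacement $16.85: taxable services → 0% → $0.00
Greeting card $6.87: other taxable items → 6.25% → $0.43
Camping tent (2-person) $219.08: athletic equipment, $125.00 or more → 8.75% → $19.17
Haircut $36.34: taxable services → 0% → $0.00
Sushi platter $26.69: hot prepared food → 7.5% → $2.00
Craft lager (4-pack) $12.05: alcoholic beverages → 11% → $1.33
Dresser $603.15: home furniture → 7.75% → $46.74
Total tax = $3.62 + $0.68 + $0.43 + $19.17 + $2.00 + $1.33 + $46.74 = $73.97

$73.97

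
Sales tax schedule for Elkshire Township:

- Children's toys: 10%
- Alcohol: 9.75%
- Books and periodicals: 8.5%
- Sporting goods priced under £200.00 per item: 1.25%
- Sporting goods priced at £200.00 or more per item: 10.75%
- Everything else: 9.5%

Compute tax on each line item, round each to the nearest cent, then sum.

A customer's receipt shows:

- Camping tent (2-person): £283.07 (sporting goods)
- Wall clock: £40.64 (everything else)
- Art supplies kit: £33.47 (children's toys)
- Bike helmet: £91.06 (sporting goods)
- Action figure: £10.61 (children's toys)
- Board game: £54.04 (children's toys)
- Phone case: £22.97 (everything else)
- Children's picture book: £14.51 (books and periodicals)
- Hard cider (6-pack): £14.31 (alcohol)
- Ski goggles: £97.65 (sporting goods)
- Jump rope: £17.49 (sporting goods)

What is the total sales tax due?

Camping tent (2-person) £283.07: sporting goods, £200.00 or more → 10.75% → £30.43
Wall clock £40.64: everything else → 9.5% → £3.86
Art supplies kit £33.47: children's toys → 10% → £3.35
Bike helmet £91.06: sporting goods, under £200.00 → 1.25% → £1.14
Action figure £10.61: children's toys → 10% → £1.06
Board game £54.04: children's toys → 10% → £5.40
Phone case £22.97: everything else → 9.5% → £2.18
Children's picture book £14.51: books and periodicals → 8.5% → £1.23
Hard cider (6-pack) £14.31: alcohol → 9.75% → £1.40
Ski goggles £97.65: sporting goods, under £200.00 → 1.25% → £1.22
Jump rope £17.49: sporting goods, under £200.00 → 1.25% → £0.22
Total tax = £30.43 + £3.86 + £3.35 + £1.14 + £1.06 + £5.40 + £2.18 + £1.23 + £1.40 + £1.22 + £0.22 = £51.49

£51.49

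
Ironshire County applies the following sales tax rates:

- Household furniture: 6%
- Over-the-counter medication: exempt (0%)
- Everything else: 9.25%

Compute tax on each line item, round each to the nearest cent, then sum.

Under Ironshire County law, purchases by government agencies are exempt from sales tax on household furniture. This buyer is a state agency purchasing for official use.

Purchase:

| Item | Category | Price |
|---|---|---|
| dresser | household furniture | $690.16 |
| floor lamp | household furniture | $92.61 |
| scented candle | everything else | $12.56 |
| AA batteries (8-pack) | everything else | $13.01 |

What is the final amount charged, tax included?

$810.70

Dresser $690.16: household furniture, buyer-exempt → 0% → $0.00
Floor lamp $92.61: household furniture, buyer-exempt → 0% → $0.00
Scented candle $12.56: everything else → 9.25% → $1.16
AA batteries (8-pack) $13.01: everything else → 9.25% → $1.20
Subtotal = $808.34; tax = $2.36; total due = $810.70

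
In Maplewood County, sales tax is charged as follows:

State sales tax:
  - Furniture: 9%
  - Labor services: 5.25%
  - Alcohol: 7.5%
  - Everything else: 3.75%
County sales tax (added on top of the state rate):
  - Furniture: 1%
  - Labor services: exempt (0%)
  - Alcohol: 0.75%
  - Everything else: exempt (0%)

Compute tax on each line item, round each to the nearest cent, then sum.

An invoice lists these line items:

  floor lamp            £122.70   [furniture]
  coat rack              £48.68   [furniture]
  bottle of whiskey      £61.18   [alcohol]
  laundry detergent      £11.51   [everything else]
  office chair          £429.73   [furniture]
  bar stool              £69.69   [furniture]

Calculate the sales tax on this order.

£72.56

Floor lamp £122.70: furniture → 9% + 1% county = 10% → £12.27
Coat rack £48.68: furniture → 9% + 1% county = 10% → £4.87
Bottle of whiskey £61.18: alcohol → 7.5% + 0.75% county = 8.25% → £5.05
Laundry detergent £11.51: everything else → 3.75% + 0% county = 3.75% → £0.43
Office chair £429.73: furniture → 9% + 1% county = 10% → £42.97
Bar stool £69.69: furniture → 9% + 1% county = 10% → £6.97
Total tax = £12.27 + £4.87 + £5.05 + £0.43 + £42.97 + £6.97 = £72.56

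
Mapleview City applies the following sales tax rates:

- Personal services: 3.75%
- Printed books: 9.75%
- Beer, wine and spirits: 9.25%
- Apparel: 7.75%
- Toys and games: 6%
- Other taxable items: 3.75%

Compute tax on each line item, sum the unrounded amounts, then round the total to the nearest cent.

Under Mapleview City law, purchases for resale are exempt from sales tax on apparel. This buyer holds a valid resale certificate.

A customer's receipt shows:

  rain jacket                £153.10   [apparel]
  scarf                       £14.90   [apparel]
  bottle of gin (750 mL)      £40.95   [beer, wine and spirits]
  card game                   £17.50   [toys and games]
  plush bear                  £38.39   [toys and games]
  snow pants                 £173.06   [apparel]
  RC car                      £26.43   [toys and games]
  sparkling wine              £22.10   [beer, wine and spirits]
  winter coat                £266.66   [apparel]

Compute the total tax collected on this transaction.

£10.77

Rain jacket £153.10: apparel, buyer-exempt → 0% → £0.00
Scarf £14.90: apparel, buyer-exempt → 0% → £0.00
Bottle of gin (750 mL) £40.95: beer, wine and spirits → 9.25% → £3.787875
Card game £17.50: toys and games → 6% → £1.05
Plush bear £38.39: toys and games → 6% → £2.3034
Snow pants £173.06: apparel, buyer-exempt → 0% → £0.00
RC car £26.43: toys and games → 6% → £1.5858
Sparkling wine £22.10: beer, wine and spirits → 9.25% → £2.04425
Winter coat £266.66: apparel, buyer-exempt → 0% → £0.00
Unrounded tax sum = £10.771325 → £10.77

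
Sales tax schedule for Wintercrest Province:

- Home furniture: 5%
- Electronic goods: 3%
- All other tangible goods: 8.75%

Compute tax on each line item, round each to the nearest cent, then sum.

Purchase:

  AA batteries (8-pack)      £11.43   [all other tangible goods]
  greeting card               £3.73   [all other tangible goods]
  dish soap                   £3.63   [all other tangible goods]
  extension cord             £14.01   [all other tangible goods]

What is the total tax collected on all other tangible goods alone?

AA batteries (8-pack) £11.43: all other tangible goods → 8.75% → £1.00
Greeting card £3.73: all other tangible goods → 8.75% → £0.33
Dish soap £3.63: all other tangible goods → 8.75% → £0.32
Extension cord £14.01: all other tangible goods → 8.75% → £1.23
Tax on all other tangible goods = £1.00 + £0.33 + £0.32 + £1.23 = £2.88

£2.88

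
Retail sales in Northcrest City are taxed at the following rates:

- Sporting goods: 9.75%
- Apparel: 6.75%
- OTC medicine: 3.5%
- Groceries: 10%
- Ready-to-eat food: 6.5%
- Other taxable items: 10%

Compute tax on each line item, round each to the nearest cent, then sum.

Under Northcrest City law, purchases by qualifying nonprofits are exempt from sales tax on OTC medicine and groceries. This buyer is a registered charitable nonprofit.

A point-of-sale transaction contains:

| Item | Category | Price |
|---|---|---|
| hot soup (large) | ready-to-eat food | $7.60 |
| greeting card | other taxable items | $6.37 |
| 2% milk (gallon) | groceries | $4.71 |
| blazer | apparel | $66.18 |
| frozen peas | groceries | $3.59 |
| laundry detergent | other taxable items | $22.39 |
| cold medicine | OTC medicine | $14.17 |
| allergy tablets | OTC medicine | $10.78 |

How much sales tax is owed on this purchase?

Hot soup (large) $7.60: ready-to-eat food → 6.5% → $0.49
Greeting card $6.37: other taxable items → 10% → $0.64
2% milk (gallon) $4.71: groceries, buyer-exempt → 0% → $0.00
Blazer $66.18: apparel → 6.75% → $4.47
Frozen peas $3.59: groceries, buyer-exempt → 0% → $0.00
Laundry detergent $22.39: other taxable items → 10% → $2.24
Cold medicine $14.17: OTC medicine, buyer-exempt → 0% → $0.00
Allergy tablets $10.78: OTC medicine, buyer-exempt → 0% → $0.00
Total tax = $0.49 + $0.64 + $4.47 + $2.24 = $7.84

$7.84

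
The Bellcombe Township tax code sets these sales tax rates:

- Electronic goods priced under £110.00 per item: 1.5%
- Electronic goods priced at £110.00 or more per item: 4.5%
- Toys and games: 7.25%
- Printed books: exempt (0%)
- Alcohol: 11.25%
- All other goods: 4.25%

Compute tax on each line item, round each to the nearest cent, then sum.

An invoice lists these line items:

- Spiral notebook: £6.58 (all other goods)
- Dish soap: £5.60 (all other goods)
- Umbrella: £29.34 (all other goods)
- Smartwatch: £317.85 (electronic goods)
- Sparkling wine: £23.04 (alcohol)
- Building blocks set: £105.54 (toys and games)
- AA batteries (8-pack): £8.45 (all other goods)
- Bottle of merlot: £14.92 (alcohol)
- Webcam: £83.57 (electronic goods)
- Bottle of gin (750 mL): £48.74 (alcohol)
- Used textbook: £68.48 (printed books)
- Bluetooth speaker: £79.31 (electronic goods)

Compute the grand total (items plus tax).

Spiral notebook £6.58: all other goods → 4.25% → £0.28
Dish soap £5.60: all other goods → 4.25% → £0.24
Umbrella £29.34: all other goods → 4.25% → £1.25
Smartwatch £317.85: electronic goods, £110.00 or more → 4.5% → £14.30
Sparkling wine £23.04: alcohol → 11.25% → £2.59
Building blocks set £105.54: toys and games → 7.25% → £7.65
AA batteries (8-pack) £8.45: all other goods → 4.25% → £0.36
Bottle of merlot £14.92: alcohol → 11.25% → £1.68
Webcam £83.57: electronic goods, under £110.00 → 1.5% → £1.25
Bottle of gin (750 mL) £48.74: alcohol → 11.25% → £5.48
Used textbook £68.48: printed books → 0% → £0.00
Bluetooth speaker £79.31: electronic goods, under £110.00 → 1.5% → £1.19
Subtotal = £791.42; tax = £36.27; total due = £827.69

£827.69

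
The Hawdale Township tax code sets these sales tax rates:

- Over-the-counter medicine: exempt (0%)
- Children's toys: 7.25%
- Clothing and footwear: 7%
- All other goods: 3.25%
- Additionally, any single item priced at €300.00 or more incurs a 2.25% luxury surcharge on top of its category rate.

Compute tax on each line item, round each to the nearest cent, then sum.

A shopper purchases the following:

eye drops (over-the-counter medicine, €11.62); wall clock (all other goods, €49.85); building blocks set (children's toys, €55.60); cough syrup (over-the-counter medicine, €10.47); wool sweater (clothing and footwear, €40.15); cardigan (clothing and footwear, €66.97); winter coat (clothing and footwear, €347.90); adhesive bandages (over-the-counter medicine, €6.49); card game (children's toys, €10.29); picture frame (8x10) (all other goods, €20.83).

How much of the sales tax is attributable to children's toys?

€4.78

Building blocks set €55.60: children's toys → 7.25% → €4.03
Card game €10.29: children's toys → 7.25% → €0.75
Tax on children's toys = €4.03 + €0.75 = €4.78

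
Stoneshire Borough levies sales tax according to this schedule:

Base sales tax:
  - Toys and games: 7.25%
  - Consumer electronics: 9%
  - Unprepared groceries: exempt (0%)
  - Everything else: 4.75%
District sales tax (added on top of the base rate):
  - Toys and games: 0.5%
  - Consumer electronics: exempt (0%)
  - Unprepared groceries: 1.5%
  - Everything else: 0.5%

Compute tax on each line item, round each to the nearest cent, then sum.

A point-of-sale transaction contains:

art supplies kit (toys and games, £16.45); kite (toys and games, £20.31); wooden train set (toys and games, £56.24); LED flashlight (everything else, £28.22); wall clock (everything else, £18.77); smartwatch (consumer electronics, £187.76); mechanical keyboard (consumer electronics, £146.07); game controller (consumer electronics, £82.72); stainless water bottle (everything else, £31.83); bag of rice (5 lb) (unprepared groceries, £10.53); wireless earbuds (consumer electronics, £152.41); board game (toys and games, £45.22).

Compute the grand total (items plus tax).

£862.74

Art supplies kit £16.45: toys and games → 7.25% + 0.5% district = 7.75% → £1.27
Kite £20.31: toys and games → 7.25% + 0.5% district = 7.75% → £1.57
Wooden train set £56.24: toys and games → 7.25% + 0.5% district = 7.75% → £4.36
LED flashlight £28.22: everything else → 4.75% + 0.5% district = 5.25% → £1.48
Wall clock £18.77: everything else → 4.75% + 0.5% district = 5.25% → £0.99
Smartwatch £187.76: consumer electronics → 9% + 0% district = 9% → £16.90
Mechanical keyboard £146.07: consumer electronics → 9% + 0% district = 9% → £13.15
Game controller £82.72: consumer electronics → 9% + 0% district = 9% → £7.44
Stainless water bottle £31.83: everything else → 4.75% + 0.5% district = 5.25% → £1.67
Bag of rice (5 lb) £10.53: unprepared groceries → 0% + 1.5% district = 1.5% → £0.16
Wireless earbuds £152.41: consumer electronics → 9% + 0% district = 9% → £13.72
Board game £45.22: toys and games → 7.25% + 0.5% district = 7.75% → £3.50
Subtotal = £796.53; tax = £66.21; total due = £862.74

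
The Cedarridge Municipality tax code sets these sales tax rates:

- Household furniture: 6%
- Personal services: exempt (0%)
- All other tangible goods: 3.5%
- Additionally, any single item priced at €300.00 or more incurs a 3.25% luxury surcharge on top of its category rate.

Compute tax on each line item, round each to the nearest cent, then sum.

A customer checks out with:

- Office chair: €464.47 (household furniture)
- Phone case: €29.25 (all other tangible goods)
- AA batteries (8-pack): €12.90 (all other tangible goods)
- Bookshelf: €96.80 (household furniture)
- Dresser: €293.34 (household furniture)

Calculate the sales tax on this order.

€67.84

Office chair €464.47: household furniture → 6% + 3.25% surcharge = 9.25% → €42.96
Phone case €29.25: all other tangible goods → 3.5% → €1.02
AA batteries (8-pack) €12.90: all other tangible goods → 3.5% → €0.45
Bookshelf €96.80: household furniture → 6% → €5.81
Dresser €293.34: household furniture → 6% → €17.60
Total tax = €42.96 + €1.02 + €0.45 + €5.81 + €17.60 = €67.84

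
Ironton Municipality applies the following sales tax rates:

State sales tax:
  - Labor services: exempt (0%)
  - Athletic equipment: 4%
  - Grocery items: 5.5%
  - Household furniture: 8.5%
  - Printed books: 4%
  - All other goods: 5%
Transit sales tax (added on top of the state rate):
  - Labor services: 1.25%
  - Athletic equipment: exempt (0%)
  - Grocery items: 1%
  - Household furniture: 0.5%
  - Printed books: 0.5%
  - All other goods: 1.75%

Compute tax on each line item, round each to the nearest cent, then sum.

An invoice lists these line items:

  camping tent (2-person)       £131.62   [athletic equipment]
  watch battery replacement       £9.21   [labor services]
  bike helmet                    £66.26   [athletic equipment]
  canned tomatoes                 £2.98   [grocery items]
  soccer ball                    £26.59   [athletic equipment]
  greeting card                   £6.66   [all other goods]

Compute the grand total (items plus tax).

£253.05

Camping tent (2-person) £131.62: athletic equipment → 4% + 0% transit = 4% → £5.26
Watch battery replacement £9.21: labor services → 0% + 1.25% transit = 1.25% → £0.12
Bike helmet £66.26: athletic equipment → 4% + 0% transit = 4% → £2.65
Canned tomatoes £2.98: grocery items → 5.5% + 1% transit = 6.5% → £0.19
Soccer ball £26.59: athletic equipment → 4% + 0% transit = 4% → £1.06
Greeting card £6.66: all other goods → 5% + 1.75% transit = 6.75% → £0.45
Subtotal = £243.32; tax = £9.73; total due = £253.05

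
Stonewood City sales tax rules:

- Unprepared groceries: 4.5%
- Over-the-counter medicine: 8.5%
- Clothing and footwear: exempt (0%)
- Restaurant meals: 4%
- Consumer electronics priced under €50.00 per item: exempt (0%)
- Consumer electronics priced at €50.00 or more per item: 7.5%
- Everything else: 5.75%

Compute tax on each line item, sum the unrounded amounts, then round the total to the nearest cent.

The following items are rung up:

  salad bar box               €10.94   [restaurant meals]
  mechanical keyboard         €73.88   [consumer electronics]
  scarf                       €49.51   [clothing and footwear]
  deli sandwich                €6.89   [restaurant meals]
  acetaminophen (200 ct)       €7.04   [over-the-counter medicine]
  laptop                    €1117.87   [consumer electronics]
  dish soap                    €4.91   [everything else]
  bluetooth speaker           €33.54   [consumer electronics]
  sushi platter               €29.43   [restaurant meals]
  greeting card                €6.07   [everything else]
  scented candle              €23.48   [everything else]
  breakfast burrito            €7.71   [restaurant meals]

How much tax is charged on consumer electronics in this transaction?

€89.38

Mechanical keyboard €73.88: consumer electronics, €50.00 or more → 7.5% → €5.541
Laptop €1117.87: consumer electronics, €50.00 or more → 7.5% → €83.84025
Bluetooth speaker €33.54: consumer electronics, under €50.00 → 0% → €0.00
Tax on consumer electronics: unrounded sum = €89.38125 → €89.38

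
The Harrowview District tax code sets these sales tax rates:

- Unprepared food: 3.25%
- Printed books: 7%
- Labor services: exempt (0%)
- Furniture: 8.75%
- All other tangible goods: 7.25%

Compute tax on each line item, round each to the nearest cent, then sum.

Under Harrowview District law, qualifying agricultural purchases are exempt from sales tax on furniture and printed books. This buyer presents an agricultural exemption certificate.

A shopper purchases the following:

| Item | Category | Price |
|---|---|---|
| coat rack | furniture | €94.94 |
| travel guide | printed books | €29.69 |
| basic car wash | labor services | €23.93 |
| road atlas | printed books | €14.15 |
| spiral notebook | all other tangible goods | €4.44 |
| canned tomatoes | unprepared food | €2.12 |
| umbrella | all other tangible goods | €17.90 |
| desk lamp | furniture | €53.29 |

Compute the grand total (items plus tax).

Coat rack €94.94: furniture, buyer-exempt → 0% → €0.00
Travel guide €29.69: printed books, buyer-exempt → 0% → €0.00
Basic car wash €23.93: labor services → 0% → €0.00
Road atlas €14.15: printed books, buyer-exempt → 0% → €0.00
Spiral notebook €4.44: all other tangible goods → 7.25% → €0.32
Canned tomatoes €2.12: unprepared food → 3.25% → €0.07
Umbrella €17.90: all other tangible goods → 7.25% → €1.30
Desk lamp €53.29: furniture, buyer-exempt → 0% → €0.00
Subtotal = €240.46; tax = €1.69; total due = €242.15

€242.15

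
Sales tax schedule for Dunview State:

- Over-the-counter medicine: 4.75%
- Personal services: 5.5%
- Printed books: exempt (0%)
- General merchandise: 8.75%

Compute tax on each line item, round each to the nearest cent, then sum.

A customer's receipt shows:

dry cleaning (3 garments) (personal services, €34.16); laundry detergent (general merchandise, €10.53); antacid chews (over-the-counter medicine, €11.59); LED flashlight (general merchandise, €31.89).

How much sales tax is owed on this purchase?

Dry cleaning (3 garments) €34.16: personal services → 5.5% → €1.88
Laundry detergent €10.53: general merchandise → 8.75% → €0.92
Antacid chews €11.59: over-the-counter medicine → 4.75% → €0.55
LED flashlight €31.89: general merchandise → 8.75% → €2.79
Total tax = €1.88 + €0.92 + €0.55 + €2.79 = €6.14

€6.14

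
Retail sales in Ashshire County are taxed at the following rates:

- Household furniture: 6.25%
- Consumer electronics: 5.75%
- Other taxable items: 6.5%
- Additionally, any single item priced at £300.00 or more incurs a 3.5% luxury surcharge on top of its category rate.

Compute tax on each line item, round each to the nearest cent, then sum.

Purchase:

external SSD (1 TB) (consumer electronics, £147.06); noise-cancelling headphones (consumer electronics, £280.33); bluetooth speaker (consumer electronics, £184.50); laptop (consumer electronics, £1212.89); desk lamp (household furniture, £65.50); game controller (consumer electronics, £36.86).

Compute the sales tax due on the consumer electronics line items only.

£149.50

External SSD (1 TB) £147.06: consumer electronics → 5.75% → £8.46
Noise-cancelling headphones £280.33: consumer electronics → 5.75% → £16.12
Bluetooth speaker £184.50: consumer electronics → 5.75% → £10.61
Laptop £1212.89: consumer electronics → 5.75% + 3.5% surcharge = 9.25% → £112.19
Game controller £36.86: consumer electronics → 5.75% → £2.12
Tax on consumer electronics = £8.46 + £16.12 + £10.61 + £112.19 + £2.12 = £149.50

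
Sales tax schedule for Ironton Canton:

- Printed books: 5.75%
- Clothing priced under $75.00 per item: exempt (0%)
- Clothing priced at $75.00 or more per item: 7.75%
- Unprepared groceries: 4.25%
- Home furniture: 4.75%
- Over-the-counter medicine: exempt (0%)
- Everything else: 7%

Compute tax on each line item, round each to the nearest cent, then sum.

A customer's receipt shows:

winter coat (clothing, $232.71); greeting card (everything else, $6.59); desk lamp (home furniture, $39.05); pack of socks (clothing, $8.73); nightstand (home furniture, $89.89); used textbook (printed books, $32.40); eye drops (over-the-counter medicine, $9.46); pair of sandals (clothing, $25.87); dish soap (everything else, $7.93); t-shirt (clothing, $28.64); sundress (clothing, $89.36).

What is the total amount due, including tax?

$604.60

Winter coat $232.71: clothing, $75.00 or more → 7.75% → $18.04
Greeting card $6.59: everything else → 7% → $0.46
Desk lamp $39.05: home furniture → 4.75% → $1.85
Pack of socks $8.73: clothing, under $75.00 → 0% → $0.00
Nightstand $89.89: home furniture → 4.75% → $4.27
Used textbook $32.40: printed books → 5.75% → $1.86
Eye drops $9.46: over-the-counter medicine → 0% → $0.00
Pair of sandals $25.87: clothing, under $75.00 → 0% → $0.00
Dish soap $7.93: everything else → 7% → $0.56
T-shirt $28.64: clothing, under $75.00 → 0% → $0.00
Sundress $89.36: clothing, $75.00 or more → 7.75% → $6.93
Subtotal = $570.63; tax = $33.97; total due = $604.60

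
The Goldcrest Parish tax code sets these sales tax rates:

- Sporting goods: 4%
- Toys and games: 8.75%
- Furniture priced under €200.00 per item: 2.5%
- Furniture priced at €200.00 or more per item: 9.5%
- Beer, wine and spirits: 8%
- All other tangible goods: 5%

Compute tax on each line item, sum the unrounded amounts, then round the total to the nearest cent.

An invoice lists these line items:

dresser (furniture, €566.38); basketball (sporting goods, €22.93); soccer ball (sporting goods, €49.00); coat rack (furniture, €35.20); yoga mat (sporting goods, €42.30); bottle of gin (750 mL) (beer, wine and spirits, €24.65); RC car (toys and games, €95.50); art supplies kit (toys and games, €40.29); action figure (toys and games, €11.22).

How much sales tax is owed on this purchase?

Dresser €566.38: furniture, €200.00 or more → 9.5% → €53.8061
Basketball €22.93: sporting goods → 4% → €0.9172
Soccer ball €49.00: sporting goods → 4% → €1.96
Coat rack €35.20: furniture, under €200.00 → 2.5% → €0.88
Yoga mat €42.30: sporting goods → 4% → €1.692
Bottle of gin (750 mL) €24.65: beer, wine and spirits → 8% → €1.972
RC car €95.50: toys and games → 8.75% → €8.35625
Art supplies kit €40.29: toys and games → 8.75% → €3.525375
Action figure €11.22: toys and games → 8.75% → €0.98175
Unrounded tax sum = €74.090675 → €74.09

€74.09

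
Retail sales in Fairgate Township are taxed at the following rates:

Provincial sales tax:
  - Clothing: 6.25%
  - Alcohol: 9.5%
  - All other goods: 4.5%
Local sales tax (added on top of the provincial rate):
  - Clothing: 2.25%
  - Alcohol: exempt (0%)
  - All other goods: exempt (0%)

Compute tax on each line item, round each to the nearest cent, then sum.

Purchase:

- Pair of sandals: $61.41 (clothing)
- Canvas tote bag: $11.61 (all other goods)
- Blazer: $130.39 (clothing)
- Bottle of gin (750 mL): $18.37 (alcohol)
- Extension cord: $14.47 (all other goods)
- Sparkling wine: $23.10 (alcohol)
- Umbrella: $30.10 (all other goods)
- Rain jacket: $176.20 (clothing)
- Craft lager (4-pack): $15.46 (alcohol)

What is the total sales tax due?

$39.21

Pair of sandals $61.41: clothing → 6.25% + 2.25% local = 8.5% → $5.22
Canvas tote bag $11.61: all other goods → 4.5% + 0% local = 4.5% → $0.52
Blazer $130.39: clothing → 6.25% + 2.25% local = 8.5% → $11.08
Bottle of gin (750 mL) $18.37: alcohol → 9.5% + 0% local = 9.5% → $1.75
Extension cord $14.47: all other goods → 4.5% + 0% local = 4.5% → $0.65
Sparkling wine $23.10: alcohol → 9.5% + 0% local = 9.5% → $2.19
Umbrella $30.10: all other goods → 4.5% + 0% local = 4.5% → $1.35
Rain jacket $176.20: clothing → 6.25% + 2.25% local = 8.5% → $14.98
Craft lager (4-pack) $15.46: alcohol → 9.5% + 0% local = 9.5% → $1.47
Total tax = $5.22 + $0.52 + $11.08 + $1.75 + $0.65 + $2.19 + $1.35 + $14.98 + $1.47 = $39.21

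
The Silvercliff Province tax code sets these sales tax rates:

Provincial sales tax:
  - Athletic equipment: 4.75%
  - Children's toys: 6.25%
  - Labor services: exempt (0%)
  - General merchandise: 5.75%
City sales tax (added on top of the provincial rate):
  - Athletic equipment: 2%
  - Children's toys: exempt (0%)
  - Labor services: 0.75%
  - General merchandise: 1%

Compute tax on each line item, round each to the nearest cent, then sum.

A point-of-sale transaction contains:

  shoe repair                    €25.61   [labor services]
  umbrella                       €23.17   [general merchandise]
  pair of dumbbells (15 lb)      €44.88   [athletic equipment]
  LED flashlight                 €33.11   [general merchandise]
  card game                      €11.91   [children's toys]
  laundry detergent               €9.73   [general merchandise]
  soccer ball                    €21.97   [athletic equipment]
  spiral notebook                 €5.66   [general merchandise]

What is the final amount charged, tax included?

Shoe repair €25.61: labor services → 0% + 0.75% city = 0.75% → €0.19
Umbrella €23.17: general merchandise → 5.75% + 1% city = 6.75% → €1.56
Pair of dumbbells (15 lb) €44.88: athletic equipment → 4.75% + 2% city = 6.75% → €3.03
LED flashlight €33.11: general merchandise → 5.75% + 1% city = 6.75% → €2.23
Card game €11.91: children's toys → 6.25% + 0% city = 6.25% → €0.74
Laundry detergent €9.73: general merchandise → 5.75% + 1% city = 6.75% → €0.66
Soccer ball €21.97: athletic equipment → 4.75% + 2% city = 6.75% → €1.48
Spiral notebook €5.66: general merchandise → 5.75% + 1% city = 6.75% → €0.38
Subtotal = €176.04; tax = €10.27; total due = €186.31

€186.31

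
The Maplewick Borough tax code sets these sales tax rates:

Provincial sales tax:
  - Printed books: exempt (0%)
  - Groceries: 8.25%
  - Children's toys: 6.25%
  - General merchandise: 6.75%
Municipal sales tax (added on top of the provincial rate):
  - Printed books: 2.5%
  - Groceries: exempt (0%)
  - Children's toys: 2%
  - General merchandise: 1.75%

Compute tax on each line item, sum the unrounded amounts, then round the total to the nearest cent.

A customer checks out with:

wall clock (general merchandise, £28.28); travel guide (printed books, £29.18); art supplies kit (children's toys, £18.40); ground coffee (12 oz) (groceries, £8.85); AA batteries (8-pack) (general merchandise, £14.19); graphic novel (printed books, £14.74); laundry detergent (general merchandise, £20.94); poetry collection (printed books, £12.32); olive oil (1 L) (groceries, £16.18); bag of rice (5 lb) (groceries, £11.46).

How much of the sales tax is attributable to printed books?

Travel guide £29.18: printed books → 0% + 2.5% municipal = 2.5% → £0.7295
Graphic novel £14.74: printed books → 0% + 2.5% municipal = 2.5% → £0.3685
Poetry collection £12.32: printed books → 0% + 2.5% municipal = 2.5% → £0.308
Tax on printed books: unrounded sum = £1.406 → £1.41

£1.41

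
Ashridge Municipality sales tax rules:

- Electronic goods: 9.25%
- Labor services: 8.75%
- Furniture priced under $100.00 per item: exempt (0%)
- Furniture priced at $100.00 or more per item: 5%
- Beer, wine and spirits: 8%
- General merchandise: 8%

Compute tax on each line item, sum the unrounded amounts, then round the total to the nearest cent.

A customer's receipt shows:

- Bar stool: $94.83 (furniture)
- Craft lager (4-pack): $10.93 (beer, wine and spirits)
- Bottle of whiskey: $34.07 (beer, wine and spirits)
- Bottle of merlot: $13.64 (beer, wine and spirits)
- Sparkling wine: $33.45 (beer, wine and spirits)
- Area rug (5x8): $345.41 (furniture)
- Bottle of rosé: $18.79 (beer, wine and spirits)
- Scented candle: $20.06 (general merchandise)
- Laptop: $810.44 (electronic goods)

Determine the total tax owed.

Bar stool $94.83: furniture, under $100.00 → 0% → $0.00
Craft lager (4-pack) $10.93: beer, wine and spirits → 8% → $0.8744
Bottle of whiskey $34.07: beer, wine and spirits → 8% → $2.7256
Bottle of merlot $13.64: beer, wine and spirits → 8% → $1.0912
Sparkling wine $33.45: beer, wine and spirits → 8% → $2.676
Area rug (5x8) $345.41: furniture, $100.00 or more → 5% → $17.2705
Bottle of rosé $18.79: beer, wine and spirits → 8% → $1.5032
Scented candle $20.06: general merchandise → 8% → $1.6048
Laptop $810.44: electronic goods → 9.25% → $74.9657
Unrounded tax sum = $102.7114 → $102.71

$102.71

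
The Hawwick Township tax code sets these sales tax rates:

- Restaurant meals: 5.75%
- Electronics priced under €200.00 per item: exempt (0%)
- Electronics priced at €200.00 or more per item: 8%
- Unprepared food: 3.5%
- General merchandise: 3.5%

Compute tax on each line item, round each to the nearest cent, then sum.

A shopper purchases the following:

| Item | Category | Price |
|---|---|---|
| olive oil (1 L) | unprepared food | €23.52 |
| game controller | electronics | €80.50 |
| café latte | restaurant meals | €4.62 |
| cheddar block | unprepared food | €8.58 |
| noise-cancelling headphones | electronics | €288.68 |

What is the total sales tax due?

€24.48

Olive oil (1 L) €23.52: unprepared food → 3.5% → €0.82
Game controller €80.50: electronics, under €200.00 → 0% → €0.00
Café latte €4.62: restaurant meals → 5.75% → €0.27
Cheddar block €8.58: unprepared food → 3.5% → €0.30
Noise-cancelling headphones €288.68: electronics, €200.00 or more → 8% → €23.09
Total tax = €0.82 + €0.27 + €0.30 + €23.09 = €24.48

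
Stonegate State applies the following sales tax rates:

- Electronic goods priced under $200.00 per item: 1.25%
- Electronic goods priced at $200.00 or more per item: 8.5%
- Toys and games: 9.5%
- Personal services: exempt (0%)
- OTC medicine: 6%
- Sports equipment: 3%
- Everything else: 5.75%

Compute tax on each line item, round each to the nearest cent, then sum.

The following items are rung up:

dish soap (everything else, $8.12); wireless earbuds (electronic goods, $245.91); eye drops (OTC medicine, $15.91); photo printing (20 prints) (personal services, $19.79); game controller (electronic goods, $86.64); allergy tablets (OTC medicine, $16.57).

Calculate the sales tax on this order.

$24.39

Dish soap $8.12: everything else → 5.75% → $0.47
Wireless earbuds $245.91: electronic goods, $200.00 or more → 8.5% → $20.90
Eye drops $15.91: OTC medicine → 6% → $0.95
Photo printing (20 prints) $19.79: personal services → 0% → $0.00
Game controller $86.64: electronic goods, under $200.00 → 1.25% → $1.08
Allergy tablets $16.57: OTC medicine → 6% → $0.99
Total tax = $0.47 + $20.90 + $0.95 + $1.08 + $0.99 = $24.39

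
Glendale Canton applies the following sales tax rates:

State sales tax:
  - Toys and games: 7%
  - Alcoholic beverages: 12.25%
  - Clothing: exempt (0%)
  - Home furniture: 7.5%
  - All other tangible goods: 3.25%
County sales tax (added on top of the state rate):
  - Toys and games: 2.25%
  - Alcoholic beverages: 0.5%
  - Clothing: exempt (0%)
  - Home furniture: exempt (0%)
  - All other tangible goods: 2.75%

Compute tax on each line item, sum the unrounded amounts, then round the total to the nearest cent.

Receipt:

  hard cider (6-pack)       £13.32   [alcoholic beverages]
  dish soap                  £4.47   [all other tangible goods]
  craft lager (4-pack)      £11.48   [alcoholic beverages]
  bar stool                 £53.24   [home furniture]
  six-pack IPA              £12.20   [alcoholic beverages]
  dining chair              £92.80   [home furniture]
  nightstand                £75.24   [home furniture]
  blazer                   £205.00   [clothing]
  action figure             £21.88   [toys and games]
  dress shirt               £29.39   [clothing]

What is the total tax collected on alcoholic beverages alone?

Hard cider (6-pack) £13.32: alcoholic beverages → 12.25% + 0.5% county = 12.75% → £1.6983
Craft lager (4-pack) £11.48: alcoholic beverages → 12.25% + 0.5% county = 12.75% → £1.4637
Six-pack IPA £12.20: alcoholic beverages → 12.25% + 0.5% county = 12.75% → £1.5555
Tax on alcoholic beverages: unrounded sum = £4.7175 → £4.72

£4.72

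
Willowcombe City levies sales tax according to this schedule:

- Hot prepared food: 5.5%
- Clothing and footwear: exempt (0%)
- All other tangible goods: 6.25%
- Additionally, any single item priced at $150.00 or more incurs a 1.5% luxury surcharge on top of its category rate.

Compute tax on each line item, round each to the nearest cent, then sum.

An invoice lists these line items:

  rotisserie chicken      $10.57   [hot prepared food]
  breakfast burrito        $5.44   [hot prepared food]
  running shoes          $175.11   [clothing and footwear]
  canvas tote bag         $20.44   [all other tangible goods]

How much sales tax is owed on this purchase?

$4.79

Rotisserie chicken $10.57: hot prepared food → 5.5% → $0.58
Breakfast burrito $5.44: hot prepared food → 5.5% → $0.30
Running shoes $175.11: clothing and footwear → 0% + 1.5% surcharge = 1.5% → $2.63
Canvas tote bag $20.44: all other tangible goods → 6.25% → $1.28
Total tax = $0.58 + $0.30 + $2.63 + $1.28 = $4.79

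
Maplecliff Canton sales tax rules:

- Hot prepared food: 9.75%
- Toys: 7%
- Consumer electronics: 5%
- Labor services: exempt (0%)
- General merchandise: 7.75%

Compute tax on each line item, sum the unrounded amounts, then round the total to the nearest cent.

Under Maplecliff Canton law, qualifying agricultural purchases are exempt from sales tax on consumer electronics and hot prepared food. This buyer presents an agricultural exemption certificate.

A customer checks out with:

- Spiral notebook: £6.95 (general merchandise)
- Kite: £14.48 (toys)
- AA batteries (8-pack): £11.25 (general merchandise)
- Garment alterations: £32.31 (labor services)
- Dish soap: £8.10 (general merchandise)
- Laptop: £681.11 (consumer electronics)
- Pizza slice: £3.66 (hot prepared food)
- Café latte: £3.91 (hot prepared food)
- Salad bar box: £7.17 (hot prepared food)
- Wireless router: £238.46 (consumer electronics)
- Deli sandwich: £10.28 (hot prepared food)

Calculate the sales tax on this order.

£3.05

Spiral notebook £6.95: general merchandise → 7.75% → £0.538625
Kite £14.48: toys → 7% → £1.0136
AA batteries (8-pack) £11.25: general merchandise → 7.75% → £0.871875
Garment alterations £32.31: labor services → 0% → £0.00
Dish soap £8.10: general merchandise → 7.75% → £0.62775
Laptop £681.11: consumer electronics, buyer-exempt → 0% → £0.00
Pizza slice £3.66: hot prepared food, buyer-exempt → 0% → £0.00
Café latte £3.91: hot prepared food, buyer-exempt → 0% → £0.00
Salad bar box £7.17: hot prepared food, buyer-exempt → 0% → £0.00
Wireless router £238.46: consumer electronics, buyer-exempt → 0% → £0.00
Deli sandwich £10.28: hot prepared food, buyer-exempt → 0% → £0.00
Unrounded tax sum = £3.05185 → £3.05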